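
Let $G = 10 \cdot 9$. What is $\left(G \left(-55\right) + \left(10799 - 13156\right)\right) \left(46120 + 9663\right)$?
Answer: $-407606381$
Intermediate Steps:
$G = 90$
$\left(G \left(-55\right) + \left(10799 - 13156\right)\right) \left(46120 + 9663\right) = \left(90 \left(-55\right) + \left(10799 - 13156\right)\right) \left(46120 + 9663\right) = \left(-4950 - 2357\right) 55783 = \left(-7307\right) 55783 = -407606381$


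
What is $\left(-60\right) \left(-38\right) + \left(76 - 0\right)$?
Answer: $2356$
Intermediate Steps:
$\left(-60\right) \left(-38\right) + \left(76 - 0\right) = 2280 + \left(76 + 0\right) = 2280 + 76 = 2356$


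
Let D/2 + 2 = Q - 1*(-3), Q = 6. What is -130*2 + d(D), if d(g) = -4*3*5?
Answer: -320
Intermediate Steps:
D = 14 (D = -4 + 2*(6 - 1*(-3)) = -4 + 2*(6 + 3) = -4 + 2*9 = -4 + 18 = 14)
d(g) = -60 (d(g) = -12*5 = -60)
-130*2 + d(D) = -130*2 - 60 = -260 - 60 = -320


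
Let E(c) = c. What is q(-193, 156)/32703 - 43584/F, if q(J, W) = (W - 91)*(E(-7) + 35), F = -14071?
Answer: 1450936772/460163913 ≈ 3.1531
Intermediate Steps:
q(J, W) = -2548 + 28*W (q(J, W) = (W - 91)*(-7 + 35) = (-91 + W)*28 = -2548 + 28*W)
q(-193, 156)/32703 - 43584/F = (-2548 + 28*156)/32703 - 43584/(-14071) = (-2548 + 4368)*(1/32703) - 43584*(-1/14071) = 1820*(1/32703) + 43584/14071 = 1820/32703 + 43584/14071 = 1450936772/460163913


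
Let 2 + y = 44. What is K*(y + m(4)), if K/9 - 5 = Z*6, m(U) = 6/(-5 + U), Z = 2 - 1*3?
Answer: -324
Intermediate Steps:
y = 42 (y = -2 + 44 = 42)
Z = -1 (Z = 2 - 3 = -1)
K = -9 (K = 45 + 9*(-1*6) = 45 + 9*(-6) = 45 - 54 = -9)
K*(y + m(4)) = -9*(42 + 6/(-5 + 4)) = -9*(42 + 6/(-1)) = -9*(42 + 6*(-1)) = -9*(42 - 6) = -9*36 = -324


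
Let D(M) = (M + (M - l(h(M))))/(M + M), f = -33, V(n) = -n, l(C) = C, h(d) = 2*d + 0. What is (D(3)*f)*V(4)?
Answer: 0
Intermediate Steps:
h(d) = 2*d
D(M) = 0 (D(M) = (M + (M - 2*M))/(M + M) = (M + (M - 2*M))/((2*M)) = (M - M)*(1/(2*M)) = 0*(1/(2*M)) = 0)
(D(3)*f)*V(4) = (0*(-33))*(-1*4) = 0*(-4) = 0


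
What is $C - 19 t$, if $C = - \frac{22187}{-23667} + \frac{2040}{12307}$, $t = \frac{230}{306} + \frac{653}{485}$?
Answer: $- \frac{279243355712893}{7204557736215} \approx -38.759$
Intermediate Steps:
$t = \frac{155684}{74205}$ ($t = 230 \cdot \frac{1}{306} + 653 \cdot \frac{1}{485} = \frac{115}{153} + \frac{653}{485} = \frac{155684}{74205} \approx 2.098$)
$C = \frac{321336089}{291269769}$ ($C = \left(-22187\right) \left(- \frac{1}{23667}\right) + 2040 \cdot \frac{1}{12307} = \frac{22187}{23667} + \frac{2040}{12307} = \frac{321336089}{291269769} \approx 1.1032$)
$C - 19 t = \frac{321336089}{291269769} - 19 \cdot \frac{155684}{74205} = \frac{321336089}{291269769} - \frac{2957996}{74205} = - \frac{279243355712893}{7204557736215}$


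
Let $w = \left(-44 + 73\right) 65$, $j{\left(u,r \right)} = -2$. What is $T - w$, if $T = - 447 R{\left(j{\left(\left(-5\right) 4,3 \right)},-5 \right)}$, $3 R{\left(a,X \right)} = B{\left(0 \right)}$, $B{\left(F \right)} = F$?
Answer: $-1885$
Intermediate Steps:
$R{\left(a,X \right)} = 0$ ($R{\left(a,X \right)} = \frac{1}{3} \cdot 0 = 0$)
$w = 1885$ ($w = 29 \cdot 65 = 1885$)
$T = 0$ ($T = \left(-447\right) 0 = 0$)
$T - w = 0 - 1885 = -1885$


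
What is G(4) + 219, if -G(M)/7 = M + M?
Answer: 163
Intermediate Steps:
G(M) = -14*M (G(M) = -7*(M + M) = -14*M)
G(4) + 219 = -14*4 + 219 = -56 + 219 = 163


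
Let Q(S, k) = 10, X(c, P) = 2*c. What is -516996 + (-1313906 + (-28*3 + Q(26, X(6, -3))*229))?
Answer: -1828696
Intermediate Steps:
-516996 + (-1313906 + (-28*3 + Q(26, X(6, -3))*229)) = -516996 + (-1313906 + (-28*3 + 10*229)) = -516996 + (-1313906 + (-84 + 2290)) = -516996 + (-1313906 + 2206) = -516996 - 1311700 = -1828696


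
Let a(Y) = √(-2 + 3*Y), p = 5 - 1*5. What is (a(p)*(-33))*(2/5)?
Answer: -66*I*√2/5 ≈ -18.668*I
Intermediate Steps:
p = 0 (p = 5 - 5 = 0)
(a(p)*(-33))*(2/5) = (√(-2 + 3*0)*(-33))*(2/5) = (√(-2 + 0)*(-33))*(2*(⅕)) = (√(-2)*(-33))*(⅖) = ((I*√2)*(-33))*(⅖) = -33*I*√2*(⅖) = -66*I*√2/5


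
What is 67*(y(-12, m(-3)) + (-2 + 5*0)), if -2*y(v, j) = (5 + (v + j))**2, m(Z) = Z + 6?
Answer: -670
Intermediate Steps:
m(Z) = 6 + Z
y(v, j) = -(5 + j + v)**2/2 (y(v, j) = -(5 + (v + j))**2/2 = -(5 + (j + v))**2/2 = -(5 + j + v)**2/2)
67*(y(-12, m(-3)) + (-2 + 5*0)) = 67*(-(5 + (6 - 3) - 12)**2/2 + (-2 + 5*0)) = 67*(-(5 + 3 - 12)**2/2 + (-2 + 0)) = 67*(-1/2*(-4)**2 - 2) = 67*(-1/2*16 - 2) = 67*(-8 - 2) = 67*(-10) = -670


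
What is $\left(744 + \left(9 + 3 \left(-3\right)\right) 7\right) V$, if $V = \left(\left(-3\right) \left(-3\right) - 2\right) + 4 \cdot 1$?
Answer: $8184$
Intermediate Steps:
$V = 11$ ($V = \left(9 - 2\right) + 4 = 7 + 4 = 11$)
$\left(744 + \left(9 + 3 \left(-3\right)\right) 7\right) V = \left(744 + \left(9 + 3 \left(-3\right)\right) 7\right) 11 = \left(744 + \left(9 - 9\right) 7\right) 11 = \left(744 + 0 \cdot 7\right) 11 = \left(744 + 0\right) 11 = 744 \cdot 11 = 8184$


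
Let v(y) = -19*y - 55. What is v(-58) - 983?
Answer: 64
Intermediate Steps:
v(y) = -55 - 19*y
v(-58) - 983 = (-55 - 19*(-58)) - 983 = (-55 + 1102) - 983 = 1047 - 983 = 64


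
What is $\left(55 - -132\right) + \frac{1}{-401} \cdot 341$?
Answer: $\frac{74646}{401} \approx 186.15$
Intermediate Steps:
$\left(55 - -132\right) + \frac{1}{-401} \cdot 341 = \left(55 + 132\right) - \frac{341}{401} = 187 - \frac{341}{401} = \frac{74646}{401}$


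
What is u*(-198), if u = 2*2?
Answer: -792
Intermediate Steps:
u = 4
u*(-198) = 4*(-198) = -792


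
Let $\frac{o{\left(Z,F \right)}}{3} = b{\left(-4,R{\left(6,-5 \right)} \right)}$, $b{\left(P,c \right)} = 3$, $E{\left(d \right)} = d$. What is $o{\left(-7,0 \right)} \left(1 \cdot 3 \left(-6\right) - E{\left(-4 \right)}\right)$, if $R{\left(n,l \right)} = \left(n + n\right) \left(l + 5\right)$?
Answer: $-126$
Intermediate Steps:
$R{\left(n,l \right)} = 2 n \left(5 + l\right)$
$o{\left(Z,F \right)} = 9$ ($o{\left(Z,F \right)} = 3 \cdot 3 = 9$)
$o{\left(-7,0 \right)} \left(1 \cdot 3 \left(-6\right) - E{\left(-4 \right)}\right) = 9 \left(1 \cdot 3 \left(-6\right) - -4\right) = 9 \left(3 \left(-6\right) + 4\right) = 9 \left(-18 + 4\right) = 9 \left(-14\right) = -126$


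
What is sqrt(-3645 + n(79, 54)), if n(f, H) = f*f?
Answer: 2*sqrt(649) ≈ 50.951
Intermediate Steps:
n(f, H) = f**2
sqrt(-3645 + n(79, 54)) = sqrt(-3645 + 79**2) = sqrt(-3645 + 6241) = sqrt(2596) = 2*sqrt(649)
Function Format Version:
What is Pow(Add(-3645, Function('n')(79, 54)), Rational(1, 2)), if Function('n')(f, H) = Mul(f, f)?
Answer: Mul(2, Pow(649, Rational(1, 2))) ≈ 50.951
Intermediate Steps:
Function('n')(f, H) = Pow(f, 2)
Pow(Add(-3645, Function('n')(79, 54)), Rational(1, 2)) = Pow(Add(-3645, Pow(79, 2)), Rational(1, 2)) = Pow(Add(-3645, 6241), Rational(1, 2)) = Pow(2596, Rational(1, 2)) = Mul(2, Pow(649, Rational(1, 2)))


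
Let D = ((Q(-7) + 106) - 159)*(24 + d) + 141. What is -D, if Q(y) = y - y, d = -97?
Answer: -4010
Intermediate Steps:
Q(y) = 0
D = 4010 (D = ((0 + 106) - 159)*(24 - 97) + 141 = (106 - 159)*(-73) + 141 = -53*(-73) + 141 = 3869 + 141 = 4010)
-D = -1*4010 = -4010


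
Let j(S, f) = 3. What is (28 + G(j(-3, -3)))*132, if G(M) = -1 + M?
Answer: 3960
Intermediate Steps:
(28 + G(j(-3, -3)))*132 = (28 + (-1 + 3))*132 = (28 + 2)*132 = 30*132 = 3960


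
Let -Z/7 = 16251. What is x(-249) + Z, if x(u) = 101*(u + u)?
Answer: -164055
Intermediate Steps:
Z = -113757 (Z = -7*16251 = -113757)
x(u) = 202*u (x(u) = 101*(2*u) = 202*u)
x(-249) + Z = 202*(-249) - 113757 = -50298 - 113757 = -164055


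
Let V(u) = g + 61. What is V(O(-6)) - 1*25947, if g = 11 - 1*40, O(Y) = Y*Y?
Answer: -25915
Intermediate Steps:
O(Y) = Y²
g = -29 (g = 11 - 40 = -29)
V(u) = 32 (V(u) = -29 + 61 = 32)
V(O(-6)) - 1*25947 = 32 - 1*25947 = 32 - 25947 = -25915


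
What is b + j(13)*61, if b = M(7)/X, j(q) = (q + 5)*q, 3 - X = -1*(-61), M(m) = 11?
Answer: 827881/58 ≈ 14274.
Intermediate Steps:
X = -58 (X = 3 - (-1)*(-61) = 3 - 1*61 = 3 - 61 = -58)
j(q) = q*(5 + q) (j(q) = (5 + q)*q = q*(5 + q))
b = -11/58 (b = 11/(-58) = 11*(-1/58) = -11/58 ≈ -0.18966)
b + j(13)*61 = -11/58 + (13*(5 + 13))*61 = -11/58 + (13*18)*61 = -11/58 + 234*61 = -11/58 + 14274 = 827881/58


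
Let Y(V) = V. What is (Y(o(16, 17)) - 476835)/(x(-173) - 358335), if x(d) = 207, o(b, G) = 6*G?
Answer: 158911/119376 ≈ 1.3312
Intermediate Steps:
(Y(o(16, 17)) - 476835)/(x(-173) - 358335) = (6*17 - 476835)/(207 - 358335) = (102 - 476835)/(-358128) = -476733*(-1/358128) = 158911/119376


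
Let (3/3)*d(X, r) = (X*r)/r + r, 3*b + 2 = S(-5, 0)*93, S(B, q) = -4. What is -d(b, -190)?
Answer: 944/3 ≈ 314.67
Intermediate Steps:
b = -374/3 (b = -2/3 + (-4*93)/3 = -2/3 + (1/3)*(-372) = -2/3 - 124 = -374/3 ≈ -124.67)
d(X, r) = X + r (d(X, r) = (X*r)/r + r = X + r)
-d(b, -190) = -(-374/3 - 190) = -1*(-944/3) = 944/3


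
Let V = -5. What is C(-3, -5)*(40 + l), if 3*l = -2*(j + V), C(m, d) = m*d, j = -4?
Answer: 690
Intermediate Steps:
C(m, d) = d*m
l = 6 (l = (-2*(-4 - 5))/3 = (-2*(-9))/3 = (⅓)*18 = 6)
C(-3, -5)*(40 + l) = (-5*(-3))*(40 + 6) = 15*46 = 690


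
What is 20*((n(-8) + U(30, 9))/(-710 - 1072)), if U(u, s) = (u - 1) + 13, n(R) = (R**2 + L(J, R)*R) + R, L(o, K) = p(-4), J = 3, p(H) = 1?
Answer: -100/99 ≈ -1.0101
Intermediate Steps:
L(o, K) = 1
n(R) = R**2 + 2*R (n(R) = (R**2 + 1*R) + R = (R**2 + R) + R = (R + R**2) + R = R**2 + 2*R)
U(u, s) = 12 + u (U(u, s) = (-1 + u) + 13 = 12 + u)
20*((n(-8) + U(30, 9))/(-710 - 1072)) = 20*((-8*(2 - 8) + (12 + 30))/(-710 - 1072)) = 20*((-8*(-6) + 42)/(-1782)) = 20*((48 + 42)*(-1/1782)) = 20*(90*(-1/1782)) = 20*(-5/99) = -100/99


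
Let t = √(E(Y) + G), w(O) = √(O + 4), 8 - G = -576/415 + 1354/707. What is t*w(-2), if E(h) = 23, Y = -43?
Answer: √5246596032370/293405 ≈ 7.8068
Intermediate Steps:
G = 2192562/293405 (G = 8 - (-576/415 + 1354/707) = 8 - 1*154678/293405 = 8 - 154678/293405 = 2192562/293405 ≈ 7.4728)
w(O) = √(4 + O)
t = √2623298016185/293405 (t = √(23 + 2192562/293405) = √(8940877/293405) = √2623298016185/293405 ≈ 5.5202)
t*w(-2) = (√2623298016185/293405)*√(4 - 2) = (√2623298016185/293405)*√2 = √5246596032370/293405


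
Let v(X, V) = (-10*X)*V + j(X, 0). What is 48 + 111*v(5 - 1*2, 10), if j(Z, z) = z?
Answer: -33252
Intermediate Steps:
v(X, V) = -10*V*X (v(X, V) = (-10*X)*V + 0 = -10*V*X + 0 = -10*V*X)
48 + 111*v(5 - 1*2, 10) = 48 + 111*(-10*10*(5 - 1*2)) = 48 + 111*(-10*10*(5 - 2)) = 48 + 111*(-10*10*3) = 48 + 111*(-300) = 48 - 33300 = -33252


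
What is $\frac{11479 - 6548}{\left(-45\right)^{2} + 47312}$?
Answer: $\frac{4931}{49337} \approx 0.099945$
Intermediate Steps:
$\frac{11479 - 6548}{\left(-45\right)^{2} + 47312} = \frac{4931}{2025 + 47312} = \frac{4931}{49337}$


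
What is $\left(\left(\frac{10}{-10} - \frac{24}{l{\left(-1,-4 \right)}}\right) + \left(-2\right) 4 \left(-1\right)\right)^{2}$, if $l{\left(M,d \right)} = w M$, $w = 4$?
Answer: $169$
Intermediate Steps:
$l{\left(M,d \right)} = 4 M$
$\left(\left(\frac{10}{-10} - \frac{24}{l{\left(-1,-4 \right)}}\right) + \left(-2\right) 4 \left(-1\right)\right)^{2} = \left(\left(\frac{10}{-10} - \frac{24}{4 \left(-1\right)}\right) + \left(-2\right) 4 \left(-1\right)\right)^{2} = \left(\left(10 \left(- \frac{1}{10}\right) - \frac{24}{-4}\right) - -8\right)^{2} = \left(\left(-1 - -6\right) + 8\right)^{2} = \left(\left(-1 + 6\right) + 8\right)^{2} = \left(5 + 8\right)^{2} = 13^{2} = 169$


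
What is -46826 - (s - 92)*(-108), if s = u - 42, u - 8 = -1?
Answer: -60542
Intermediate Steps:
u = 7 (u = 8 - 1 = 7)
s = -35 (s = 7 - 42 = -35)
-46826 - (s - 92)*(-108) = -46826 - (-35 - 92)*(-108) = -46826 - (-127)*(-108) = -46826 - 1*13716 = -46826 - 13716 = -60542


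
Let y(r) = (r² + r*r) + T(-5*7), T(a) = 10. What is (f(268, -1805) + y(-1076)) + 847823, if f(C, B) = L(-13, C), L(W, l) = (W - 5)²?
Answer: 3163709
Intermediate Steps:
L(W, l) = (-5 + W)²
f(C, B) = 324 (f(C, B) = (-5 - 13)² = (-18)² = 324)
y(r) = 10 + 2*r² (y(r) = (r² + r*r) + 10 = (r² + r²) + 10 = 2*r² + 10 = 10 + 2*r²)
(f(268, -1805) + y(-1076)) + 847823 = (324 + (10 + 2*(-1076)²)) + 847823 = (324 + (10 + 2*1157776)) + 847823 = (324 + (10 + 2315552)) + 847823 = (324 + 2315562) + 847823 = 2315886 + 847823 = 3163709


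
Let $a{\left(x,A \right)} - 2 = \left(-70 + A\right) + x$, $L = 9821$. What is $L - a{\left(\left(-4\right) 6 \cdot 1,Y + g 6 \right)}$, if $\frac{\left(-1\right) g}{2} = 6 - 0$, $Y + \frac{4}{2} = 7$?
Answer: $9980$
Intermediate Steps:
$Y = 5$ ($Y = -2 + 7 = 5$)
$g = -12$ ($g = - 2 \left(6 - 0\right) = - 2 \left(6 + 0\right) = \left(-2\right) 6 = -12$)
$a{\left(x,A \right)} = -68 + A + x$ ($a{\left(x,A \right)} = 2 + \left(\left(-70 + A\right) + x\right) = 2 + \left(-70 + A + x\right) = -68 + A + x$)
$L - a{\left(\left(-4\right) 6 \cdot 1,Y + g 6 \right)} = 9821 - \left(-68 + \left(5 - 72\right) + \left(-4\right) 6 \cdot 1\right) = 9821 - \left(-68 + \left(5 - 72\right) - 24\right) = 9821 - \left(-68 - 67 - 24\right) = 9821 - -159 = 9821 + 159 = 9980$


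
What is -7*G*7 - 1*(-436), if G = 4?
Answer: 240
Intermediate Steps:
-7*G*7 - 1*(-436) = -7*4*7 - 1*(-436) = -28*7 + 436 = -196 + 436 = 240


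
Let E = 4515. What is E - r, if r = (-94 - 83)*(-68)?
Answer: -7521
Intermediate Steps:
r = 12036 (r = -177*(-68) = 12036)
E - r = 4515 - 1*12036 = 4515 - 12036 = -7521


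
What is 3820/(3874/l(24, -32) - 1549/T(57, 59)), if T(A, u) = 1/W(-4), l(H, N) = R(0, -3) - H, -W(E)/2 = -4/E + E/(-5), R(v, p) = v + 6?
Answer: 171900/241253 ≈ 0.71253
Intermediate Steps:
R(v, p) = 6 + v
W(E) = 8/E + 2*E/5 (W(E) = -2*(-4/E + E/(-5)) = -2*(-4/E + E*(-⅕)) = -2*(-4/E - E/5) = 8/E + 2*E/5)
l(H, N) = 6 - H (l(H, N) = (6 + 0) - H = 6 - H)
T(A, u) = -5/18 (T(A, u) = 1/(8/(-4) + (⅖)*(-4)) = 1/(8*(-¼) - 8/5) = 1/(-2 - 8/5) = 1/(-18/5) = -5/18)
3820/(3874/l(24, -32) - 1549/T(57, 59)) = 3820/(3874/(6 - 1*24) - 1549/(-5/18)) = 3820/(3874/(6 - 24) - 1549*(-18/5)) = 3820/(3874/(-18) + 27882/5) = 3820/(3874*(-1/18) + 27882/5) = 3820/(-1937/9 + 27882/5) = 3820/(241253/45) = 3820*(45/241253) = 171900/241253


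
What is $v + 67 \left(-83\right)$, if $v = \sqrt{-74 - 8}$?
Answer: $-5561 + i \sqrt{82} \approx -5561.0 + 9.0554 i$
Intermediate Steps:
$v = i \sqrt{82}$ ($v = \sqrt{-74 - 8} = \sqrt{-82} = i \sqrt{82} \approx 9.0554 i$)
$v + 67 \left(-83\right) = i \sqrt{82} + 67 \left(-83\right) = i \sqrt{82} - 5561 = -5561 + i \sqrt{82}$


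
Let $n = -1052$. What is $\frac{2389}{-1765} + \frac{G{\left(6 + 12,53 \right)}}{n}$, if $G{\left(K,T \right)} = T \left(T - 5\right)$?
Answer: $- \frac{1750847}{464195} \approx -3.7718$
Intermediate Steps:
$G{\left(K,T \right)} = T \left(-5 + T\right)$
$\frac{2389}{-1765} + \frac{G{\left(6 + 12,53 \right)}}{n} = \frac{2389}{-1765} + \frac{53 \left(-5 + 53\right)}{-1052} = 2389 \left(- \frac{1}{1765}\right) + 53 \cdot 48 \left(- \frac{1}{1052}\right) = - \frac{2389}{1765} + 2544 \left(- \frac{1}{1052}\right) = - \frac{2389}{1765} - \frac{636}{263} = - \frac{1750847}{464195}$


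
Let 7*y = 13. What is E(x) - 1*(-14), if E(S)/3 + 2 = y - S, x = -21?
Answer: 536/7 ≈ 76.571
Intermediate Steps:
y = 13/7 (y = (⅐)*13 = 13/7 ≈ 1.8571)
E(S) = -3/7 - 3*S (E(S) = -6 + 3*(13/7 - S) = -6 + (39/7 - 3*S) = -3/7 - 3*S)
E(x) - 1*(-14) = (-3/7 - 3*(-21)) - 1*(-14) = (-3/7 + 63) + 14 = 438/7 + 14 = 536/7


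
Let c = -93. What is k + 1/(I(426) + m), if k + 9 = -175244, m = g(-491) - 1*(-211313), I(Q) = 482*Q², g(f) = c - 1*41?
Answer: -15366640625582/87682611 ≈ -1.7525e+5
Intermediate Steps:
g(f) = -134 (g(f) = -93 - 1*41 = -93 - 41 = -134)
m = 211179 (m = -134 - 1*(-211313) = -134 + 211313 = 211179)
k = -175253 (k = -9 - 175244 = -175253)
k + 1/(I(426) + m) = -175253 + 1/(482*426² + 211179) = -175253 + 1/(482*181476 + 211179) = -175253 + 1/(87471432 + 211179) = -175253 + 1/87682611 = -15366640625582/87682611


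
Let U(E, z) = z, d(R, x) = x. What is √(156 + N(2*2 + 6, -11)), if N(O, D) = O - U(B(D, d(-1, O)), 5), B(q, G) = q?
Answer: √161 ≈ 12.689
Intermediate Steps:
N(O, D) = -5 + O (N(O, D) = O - 1*5 = O - 5 = -5 + O)
√(156 + N(2*2 + 6, -11)) = √(156 + (-5 + (2*2 + 6))) = √(156 + (-5 + (4 + 6))) = √(156 + (-5 + 10)) = √(156 + 5) = √161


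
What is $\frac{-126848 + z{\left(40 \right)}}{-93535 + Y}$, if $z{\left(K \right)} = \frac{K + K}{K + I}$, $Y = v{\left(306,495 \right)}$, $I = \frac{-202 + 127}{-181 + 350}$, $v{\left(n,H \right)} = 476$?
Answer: $\frac{169593072}{124419883} \approx 1.3631$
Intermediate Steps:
$I = - \frac{75}{169} \approx -0.44379$
$Y = 476$
$z{\left(K \right)} = \frac{2 K}{- \frac{75}{169} + K}$ ($z{\left(K \right)} = \frac{K + K}{K - \frac{75}{169}} = \frac{2 K}{- \frac{75}{169} + K}$)
$\frac{-126848 + z{\left(40 \right)}}{-93535 + Y} = \frac{-126848 + 338 \cdot 40 \frac{1}{-75 + 169 \cdot 40}}{-93535 + 476} = \frac{-126848 + 338 \cdot 40 \frac{1}{-75 + 6760}}{-93059} = \left(-126848 + 338 \cdot 40 \cdot \frac{1}{6685}\right) \left(- \frac{1}{93059}\right) = \left(-126848 + \frac{2704}{1337}\right) \left(- \frac{1}{93059}\right) = \left(- \frac{169593072}{1337}\right) \left(- \frac{1}{93059}\right) = \frac{169593072}{124419883}$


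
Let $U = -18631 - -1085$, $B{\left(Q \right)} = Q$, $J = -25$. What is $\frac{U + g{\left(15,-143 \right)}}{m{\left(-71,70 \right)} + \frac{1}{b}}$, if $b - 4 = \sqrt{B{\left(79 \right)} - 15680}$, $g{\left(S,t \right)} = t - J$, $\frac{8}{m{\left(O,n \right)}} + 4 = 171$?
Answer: $\frac{2949888 \left(- \sqrt{15601} + 4 i\right)}{- 199 i + 8 \sqrt{15601}} \approx -3.5693 \cdot 10^{5} - 59275.0 i$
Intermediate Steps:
$m{\left(O,n \right)} = \frac{8}{167}$ ($m{\left(O,n \right)} = \frac{8}{-4 + 171} = \frac{8}{167}$)
$g{\left(S,t \right)} = 25 + t$ ($g{\left(S,t \right)} = t - -25 = t + 25 = 25 + t$)
$U = -17546$ ($U = -18631 + 1085 = -17546$)
$b = 4 + i \sqrt{15601}$ ($b = 4 + \sqrt{79 - 15680} = 4 + \sqrt{-15601} = 4 + i \sqrt{15601} \approx 4.0 + 124.9 i$)
$\frac{U + g{\left(15,-143 \right)}}{m{\left(-71,70 \right)} + \frac{1}{b}} = \frac{-17546 + \left(25 - 143\right)}{\frac{8}{167} + \frac{1}{4 + i \sqrt{15601}}} = \frac{-17546 - 118}{\frac{8}{167} + \frac{1}{4 + i \sqrt{15601}}} = - \frac{17664}{\frac{8}{167} + \frac{1}{4 + i \sqrt{15601}}}$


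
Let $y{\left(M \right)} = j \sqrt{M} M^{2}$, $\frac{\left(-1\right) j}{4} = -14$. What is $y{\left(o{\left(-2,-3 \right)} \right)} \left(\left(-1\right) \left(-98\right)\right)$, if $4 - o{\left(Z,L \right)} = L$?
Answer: $268912 \sqrt{7} \approx 7.1147 \cdot 10^{5}$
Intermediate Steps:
$j = 56$ ($j = \left(-4\right) \left(-14\right) = 56$)
$o{\left(Z,L \right)} = 4 - L$
$y{\left(M \right)} = 56 M^{\frac{5}{2}}$ ($y{\left(M \right)} = 56 \sqrt{M} M^{2} = 56 M^{\frac{5}{2}}$)
$y{\left(o{\left(-2,-3 \right)} \right)} \left(\left(-1\right) \left(-98\right)\right) = 56 \left(4 - -3\right)^{\frac{5}{2}} \left(\left(-1\right) \left(-98\right)\right) = 56 \left(4 + 3\right)^{\frac{5}{2}} \cdot 98 = 56 \cdot 7^{\frac{5}{2}} \cdot 98 = 56 \cdot 49 \sqrt{7} \cdot 98 = 2744 \sqrt{7} \cdot 98 = 268912 \sqrt{7}$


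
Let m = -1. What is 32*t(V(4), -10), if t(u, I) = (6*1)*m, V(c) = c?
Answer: -192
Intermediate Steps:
t(u, I) = -6 (t(u, I) = (6*1)*(-1) = 6*(-1) = -6)
32*t(V(4), -10) = 32*(-6) = -192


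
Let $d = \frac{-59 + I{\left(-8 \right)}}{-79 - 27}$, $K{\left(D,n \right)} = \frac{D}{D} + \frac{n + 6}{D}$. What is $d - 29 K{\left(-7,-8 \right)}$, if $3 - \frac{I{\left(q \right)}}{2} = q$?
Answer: $- \frac{27407}{742} \approx -36.937$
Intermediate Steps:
$I{\left(q \right)} = 6 - 2 q$
$K{\left(D,n \right)} = 1 + \frac{6 + n}{D}$
$d = \frac{37}{106}$ ($d = \frac{-59 + \left(6 - -16\right)}{-79 - 27} = \frac{-59 + \left(6 + 16\right)}{-106} = \left(-59 + 22\right) \left(- \frac{1}{106}\right) = \left(-37\right) \left(- \frac{1}{106}\right) = \frac{37}{106} \approx 0.34906$)
$d - 29 K{\left(-7,-8 \right)} = \frac{37}{106} - 29 \frac{6 - 7 - 8}{-7} = \frac{37}{106} - 29 \left(\left(- \frac{1}{7}\right) \left(-9\right)\right) = \frac{37}{106} - \frac{261}{7} = - \frac{27407}{742}$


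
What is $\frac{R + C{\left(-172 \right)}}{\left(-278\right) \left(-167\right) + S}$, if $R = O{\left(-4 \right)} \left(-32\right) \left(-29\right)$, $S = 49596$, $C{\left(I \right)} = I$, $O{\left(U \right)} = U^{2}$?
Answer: $\frac{7338}{48011} \approx 0.15284$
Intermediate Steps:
$R = 14848$ ($R = \left(-4\right)^{2} \left(-32\right) \left(-29\right) = 16 \left(-32\right) \left(-29\right) = \left(-512\right) \left(-29\right) = 14848$)
$\frac{R + C{\left(-172 \right)}}{\left(-278\right) \left(-167\right) + S} = \frac{14848 - 172}{\left(-278\right) \left(-167\right) + 49596} = \frac{14676}{46426 + 49596} = \frac{14676}{96022} = 14676 \cdot \frac{1}{96022} = \frac{7338}{48011}$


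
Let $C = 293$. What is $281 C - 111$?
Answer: $82222$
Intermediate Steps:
$281 C - 111 = 281 \cdot 293 - 111 = 82333 - 111 = 82222$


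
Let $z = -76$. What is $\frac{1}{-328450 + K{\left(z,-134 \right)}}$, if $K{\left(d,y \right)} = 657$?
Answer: $- \frac{1}{327793} \approx -3.0507 \cdot 10^{-6}$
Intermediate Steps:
$\frac{1}{-328450 + K{\left(z,-134 \right)}} = \frac{1}{-328450 + 657} = \frac{1}{-327793} = - \frac{1}{327793}$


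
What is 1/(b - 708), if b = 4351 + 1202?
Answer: 1/4845 ≈ 0.00020640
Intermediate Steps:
b = 5553
1/(b - 708) = 1/(5553 - 708) = 1/4845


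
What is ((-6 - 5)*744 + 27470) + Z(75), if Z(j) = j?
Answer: 19361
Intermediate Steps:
((-6 - 5)*744 + 27470) + Z(75) = ((-6 - 5)*744 + 27470) + 75 = (-11*744 + 27470) + 75 = (-8184 + 27470) + 75 = 19286 + 75 = 19361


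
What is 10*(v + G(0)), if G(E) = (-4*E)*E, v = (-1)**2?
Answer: 10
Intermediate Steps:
v = 1
G(E) = -4*E**2
10*(v + G(0)) = 10*(1 - 4*0**2) = 10*(1 - 4*0) = 10*(1 + 0) = 10*1 = 10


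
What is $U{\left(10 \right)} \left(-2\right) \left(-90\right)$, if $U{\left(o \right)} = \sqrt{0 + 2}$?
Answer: $180 \sqrt{2} \approx 254.56$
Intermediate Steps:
$U{\left(o \right)} = \sqrt{2}$
$U{\left(10 \right)} \left(-2\right) \left(-90\right) = \sqrt{2} \left(-2\right) \left(-90\right) = - 2 \sqrt{2} \left(-90\right) = 180 \sqrt{2}$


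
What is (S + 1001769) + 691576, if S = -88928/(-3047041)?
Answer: 5159691731073/3047041 ≈ 1.6933e+6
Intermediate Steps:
S = 88928/3047041 (S = -88928*(-1/3047041) = 88928/3047041 ≈ 0.029185)
(S + 1001769) + 691576 = (88928/3047041 + 1001769) + 691576 = 3052431304457/3047041 + 691576 = 5159691731073/3047041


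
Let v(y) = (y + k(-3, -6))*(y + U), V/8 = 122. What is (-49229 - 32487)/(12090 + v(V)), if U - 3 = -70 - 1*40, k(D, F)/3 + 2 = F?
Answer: -40858/419689 ≈ -0.097353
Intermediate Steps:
V = 976 (V = 8*122 = 976)
k(D, F) = -6 + 3*F
U = -107 (U = 3 + (-70 - 1*40) = 3 + (-70 - 40) = 3 - 110 = -107)
v(y) = (-107 + y)*(-24 + y) (v(y) = (y + (-6 + 3*(-6)))*(y - 107) = (y + (-6 - 18))*(-107 + y) = (y - 24)*(-107 + y) = (-24 + y)*(-107 + y) = (-107 + y)*(-24 + y))
(-49229 - 32487)/(12090 + v(V)) = (-49229 - 32487)/(12090 + (2568 + 976² - 131*976)) = -81716/(12090 + (2568 + 952576 - 127856)) = -81716/(12090 + 827288) = -81716/839378 = -81716*1/839378 = -40858/419689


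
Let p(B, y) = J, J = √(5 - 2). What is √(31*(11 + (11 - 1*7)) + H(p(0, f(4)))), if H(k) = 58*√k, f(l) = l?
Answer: √(465 + 58*3^(¼)) ≈ 23.267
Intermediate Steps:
J = √3 ≈ 1.7320
p(B, y) = √3
√(31*(11 + (11 - 1*7)) + H(p(0, f(4)))) = √(31*(11 + (11 - 1*7)) + 58*√(√3)) = √(31*(11 + (11 - 7)) + 58*3^(¼)) = √(31*(11 + 4) + 58*3^(¼)) = √(31*15 + 58*3^(¼)) = √(465 + 58*3^(¼))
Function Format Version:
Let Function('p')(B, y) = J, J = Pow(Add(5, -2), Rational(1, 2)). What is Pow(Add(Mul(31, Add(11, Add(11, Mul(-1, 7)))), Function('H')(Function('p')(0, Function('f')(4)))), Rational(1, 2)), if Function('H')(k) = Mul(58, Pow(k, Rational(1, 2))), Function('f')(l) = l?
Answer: Pow(Add(465, Mul(58, Pow(3, Rational(1, 4)))), Rational(1, 2)) ≈ 23.267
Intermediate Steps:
J = Pow(3, Rational(1, 2)) ≈ 1.7320
Function('p')(B, y) = Pow(3, Rational(1, 2))
Pow(Add(Mul(31, Add(11, Add(11, Mul(-1, 7)))), Function('H')(Function('p')(0, Function('f')(4)))), Rational(1, 2)) = Pow(Add(Mul(31, Add(11, Add(11, Mul(-1, 7)))), Mul(58, Pow(Pow(3, Rational(1, 2)), Rational(1, 2)))), Rational(1, 2)) = Pow(Add(Mul(31, Add(11, Add(11, -7))), Mul(58, Pow(3, Rational(1, 4)))), Rational(1, 2)) = Pow(Add(Mul(31, Add(11, 4)), Mul(58, Pow(3, Rational(1, 4)))), Rational(1, 2)) = Pow(Add(Mul(31, 15), Mul(58, Pow(3, Rational(1, 4)))), Rational(1, 2)) = Pow(Add(465, Mul(58, Pow(3, Rational(1, 4)))), Rational(1, 2))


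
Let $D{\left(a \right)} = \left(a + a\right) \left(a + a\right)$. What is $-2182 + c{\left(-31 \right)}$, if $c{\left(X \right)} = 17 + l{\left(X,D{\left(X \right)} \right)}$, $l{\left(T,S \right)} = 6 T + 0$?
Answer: $-2351$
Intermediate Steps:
$D{\left(a \right)} = 4 a^{2}$ ($D{\left(a \right)} = 2 a 2 a = 4 a^{2}$)
$l{\left(T,S \right)} = 6 T$
$c{\left(X \right)} = 17 + 6 X$
$-2182 + c{\left(-31 \right)} = -2182 + \left(17 + 6 \left(-31\right)\right) = -2182 + \left(17 - 186\right) = -2182 - 169 = -2351$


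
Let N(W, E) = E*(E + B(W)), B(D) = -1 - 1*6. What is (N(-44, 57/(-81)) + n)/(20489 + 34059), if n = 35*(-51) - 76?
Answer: -1352717/39765492 ≈ -0.034017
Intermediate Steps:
B(D) = -7 (B(D) = -1 - 6 = -7)
n = -1861 (n = -1785 - 76 = -1861)
N(W, E) = E*(-7 + E) (N(W, E) = E*(E - 7) = E*(-7 + E))
(N(-44, 57/(-81)) + n)/(20489 + 34059) = ((57/(-81))*(-7 + 57/(-81)) - 1861)/(20489 + 34059) = ((57*(-1/81))*(-7 + 57*(-1/81)) - 1861)/54548 = (-19*(-7 - 19/27)/27 - 1861)*(1/54548) = (-19/27*(-208/27) - 1861)*(1/54548) = (3952/729 - 1861)*(1/54548) = -1352717/729*1/54548 = -1352717/39765492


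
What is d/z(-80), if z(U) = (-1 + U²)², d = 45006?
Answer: 15002/13649067 ≈ 0.0010991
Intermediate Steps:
d/z(-80) = 45006/((-1 + (-80)²)²) = 45006/((-1 + 6400)²) = 45006/(6399²) = 45006/40947201 = 45006*(1/40947201) = 15002/13649067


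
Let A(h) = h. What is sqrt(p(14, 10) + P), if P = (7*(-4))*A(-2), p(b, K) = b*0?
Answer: 2*sqrt(14) ≈ 7.4833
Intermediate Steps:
p(b, K) = 0
P = 56 (P = (7*(-4))*(-2) = -28*(-2) = 56)
sqrt(p(14, 10) + P) = sqrt(0 + 56) = sqrt(56) = 2*sqrt(14)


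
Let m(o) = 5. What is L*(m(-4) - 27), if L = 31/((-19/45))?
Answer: 30690/19 ≈ 1615.3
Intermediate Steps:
L = -1395/19 (L = 31/((-19*1/45)) = 31/(-19/45) = 31*(-45/19) = -1395/19 ≈ -73.421)
L*(m(-4) - 27) = -1395*(5 - 27)/19 = -1395/19*(-22) = 30690/19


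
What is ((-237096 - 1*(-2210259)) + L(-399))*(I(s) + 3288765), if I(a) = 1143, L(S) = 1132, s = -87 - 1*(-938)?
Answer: 6495248914860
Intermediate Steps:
s = 851 (s = -87 + 938 = 851)
((-237096 - 1*(-2210259)) + L(-399))*(I(s) + 3288765) = ((-237096 - 1*(-2210259)) + 1132)*(1143 + 3288765) = ((-237096 + 2210259) + 1132)*3289908 = (1973163 + 1132)*3289908 = 1974295*3289908 = 6495248914860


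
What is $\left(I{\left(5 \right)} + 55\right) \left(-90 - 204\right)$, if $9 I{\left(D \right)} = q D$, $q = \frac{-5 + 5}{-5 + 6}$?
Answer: $-16170$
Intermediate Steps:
$q = 0$ ($q = \frac{0}{1} = 0 \cdot 1 = 0$)
$I{\left(D \right)} = 0$ ($I{\left(D \right)} = \frac{0 D}{9} = \frac{1}{9} \cdot 0 = 0$)
$\left(I{\left(5 \right)} + 55\right) \left(-90 - 204\right) = \left(0 + 55\right) \left(-90 - 204\right) = 55 \left(-90 - 204\right) = 55 \left(-294\right) = -16170$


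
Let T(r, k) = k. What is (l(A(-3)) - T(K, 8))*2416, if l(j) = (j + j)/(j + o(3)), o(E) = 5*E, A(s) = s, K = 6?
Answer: -20536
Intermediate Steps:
l(j) = 2*j/(15 + j) (l(j) = (j + j)/(j + 5*3) = (2*j)/(j + 15) = (2*j)/(15 + j) = 2*j/(15 + j))
(l(A(-3)) - T(K, 8))*2416 = (2*(-3)/(15 - 3) - 1*8)*2416 = (2*(-3)/12 - 8)*2416 = (2*(-3)*(1/12) - 8)*2416 = (-½ - 8)*2416 = -17/2*2416 = -20536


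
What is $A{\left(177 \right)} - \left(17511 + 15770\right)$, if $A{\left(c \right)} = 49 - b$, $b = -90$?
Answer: $-33142$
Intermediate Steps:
$A{\left(c \right)} = 139$ ($A{\left(c \right)} = 49 - -90 = 49 + 90 = 139$)
$A{\left(177 \right)} - \left(17511 + 15770\right) = 139 - \left(17511 + 15770\right) = 139 - 33281 = -33142$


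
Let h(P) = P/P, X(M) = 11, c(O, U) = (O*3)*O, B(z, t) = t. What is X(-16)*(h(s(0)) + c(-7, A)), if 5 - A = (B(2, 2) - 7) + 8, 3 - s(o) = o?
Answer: 1628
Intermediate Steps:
s(o) = 3 - o
A = 2 (A = 5 - ((2 - 7) + 8) = 5 - (-5 + 8) = 5 - 1*3 = 5 - 3 = 2)
c(O, U) = 3*O² (c(O, U) = (3*O)*O = 3*O²)
h(P) = 1
X(-16)*(h(s(0)) + c(-7, A)) = 11*(1 + 3*(-7)²) = 11*(1 + 3*49) = 11*(1 + 147) = 11*148 = 1628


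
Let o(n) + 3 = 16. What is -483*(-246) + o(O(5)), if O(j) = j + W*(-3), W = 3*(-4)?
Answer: 118831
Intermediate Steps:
W = -12
O(j) = 36 + j (O(j) = j - 12*(-3) = j + 36 = 36 + j)
o(n) = 13 (o(n) = -3 + 16 = 13)
-483*(-246) + o(O(5)) = -483*(-246) + 13 = 118818 + 13 = 118831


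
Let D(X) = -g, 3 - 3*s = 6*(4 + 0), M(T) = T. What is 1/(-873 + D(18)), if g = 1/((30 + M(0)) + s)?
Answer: -23/20080 ≈ -0.0011454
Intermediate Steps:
s = -7 (s = 1 - 2*(4 + 0) = 1 - 2*4 = 1 - 1/3*24 = 1 - 8 = -7)
g = 1/23 (g = 1/((30 + 0) - 7) = 1/(30 - 7) = 1/23 ≈ 0.043478)
D(X) = -1/23 (D(X) = -1*1/23 = -1/23)
1/(-873 + D(18)) = 1/(-873 - 1/23) = 1/(-20080/23) = -23/20080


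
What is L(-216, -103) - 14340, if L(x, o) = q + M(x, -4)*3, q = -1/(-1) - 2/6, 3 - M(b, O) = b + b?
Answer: -39103/3 ≈ -13034.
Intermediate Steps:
M(b, O) = 3 - 2*b (M(b, O) = 3 - (b + b) = 3 - 2*b)
q = 2/3 (q = -1*(-1) - 2*1/6 = 1 - 1/3 = 2/3 ≈ 0.66667)
L(x, o) = 29/3 - 6*x (L(x, o) = 2/3 + (3 - 2*x)*3 = 2/3 + (9 - 6*x) = 29/3 - 6*x)
L(-216, -103) - 14340 = (29/3 - 6*(-216)) - 14340 = (29/3 + 1296) - 14340 = 3917/3 - 14340 = -39103/3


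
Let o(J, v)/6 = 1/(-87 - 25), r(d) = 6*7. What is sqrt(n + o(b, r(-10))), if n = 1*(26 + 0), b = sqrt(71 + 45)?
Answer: sqrt(20342)/28 ≈ 5.0938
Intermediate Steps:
b = 2*sqrt(29) (b = sqrt(116) = 2*sqrt(29) ≈ 10.770)
r(d) = 42
o(J, v) = -3/56 (o(J, v) = 6/(-87 - 25) = 6/(-112) = 6*(-1/112) = -3/56)
n = 26 (n = 1*26 = 26)
sqrt(n + o(b, r(-10))) = sqrt(26 - 3/56) = sqrt(1453/56) = sqrt(20342)/28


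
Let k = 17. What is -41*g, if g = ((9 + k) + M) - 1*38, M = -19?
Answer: 1271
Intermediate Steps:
g = -31 (g = ((9 + 17) - 19) - 1*38 = (26 - 19) - 38 = 7 - 38 = -31)
-41*g = -41*(-31) = 1271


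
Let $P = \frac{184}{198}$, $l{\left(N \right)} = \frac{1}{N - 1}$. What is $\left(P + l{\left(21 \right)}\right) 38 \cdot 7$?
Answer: $\frac{257887}{990} \approx 260.49$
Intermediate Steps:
$l{\left(N \right)} = \frac{1}{-1 + N}$
$P = \frac{92}{99}$ ($P = 184 \cdot \frac{1}{198} = \frac{92}{99} \approx 0.92929$)
$\left(P + l{\left(21 \right)}\right) 38 \cdot 7 = \left(\frac{92}{99} + \frac{1}{-1 + 21}\right) 38 \cdot 7 = \left(\frac{92}{99} + \frac{1}{20}\right) 266 = \frac{1939}{1980} \cdot 266 = \frac{257887}{990}$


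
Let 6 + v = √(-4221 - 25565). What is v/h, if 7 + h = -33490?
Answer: 6/33497 - I*√29786/33497 ≈ 0.00017912 - 0.0051523*I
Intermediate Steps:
h = -33497 (h = -7 - 33490 = -33497)
v = -6 + I*√29786 (v = -6 + √(-4221 - 25565) = -6 + √(-29786) = -6 + I*√29786 ≈ -6.0 + 172.59*I)
v/h = (-6 + I*√29786)/(-33497) = (-6 + I*√29786)*(-1/33497) = 6/33497 - I*√29786/33497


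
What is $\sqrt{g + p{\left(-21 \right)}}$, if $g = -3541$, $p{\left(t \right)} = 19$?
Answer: $i \sqrt{3522} \approx 59.346 i$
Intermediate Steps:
$\sqrt{g + p{\left(-21 \right)}} = \sqrt{-3541 + 19} = \sqrt{-3522} = i \sqrt{3522}$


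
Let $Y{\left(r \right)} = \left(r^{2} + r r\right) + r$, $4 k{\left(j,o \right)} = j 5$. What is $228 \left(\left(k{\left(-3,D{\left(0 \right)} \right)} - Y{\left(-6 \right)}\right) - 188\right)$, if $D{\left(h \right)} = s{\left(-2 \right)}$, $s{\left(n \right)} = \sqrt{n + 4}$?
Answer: $-58767$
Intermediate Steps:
$s{\left(n \right)} = \sqrt{4 + n}$
$D{\left(h \right)} = \sqrt{2}$ ($D{\left(h \right)} = \sqrt{4 - 2} = \sqrt{2}$)
$k{\left(j,o \right)} = \frac{5 j}{4}$ ($k{\left(j,o \right)} = \frac{j 5}{4} = \frac{5 j}{4}$)
$Y{\left(r \right)} = r + 2 r^{2}$ ($Y{\left(r \right)} = \left(r^{2} + r^{2}\right) + r = 2 r^{2} + r = r + 2 r^{2}$)
$228 \left(\left(k{\left(-3,D{\left(0 \right)} \right)} - Y{\left(-6 \right)}\right) - 188\right) = 228 \left(\left(\frac{5}{4} \left(-3\right) - - 6 \left(1 + 2 \left(-6\right)\right)\right) - 188\right) = 228 \left(\left(- \frac{15}{4} - - 6 \left(1 - 12\right)\right) - 188\right) = 228 \left(\left(- \frac{15}{4} - \left(-6\right) \left(-11\right)\right) - 188\right) = 228 \left(\left(- \frac{15}{4} - 66\right) - 188\right) = 228 \left(- \frac{279}{4} - 188\right) = 228 \left(- \frac{1031}{4}\right) = -58767$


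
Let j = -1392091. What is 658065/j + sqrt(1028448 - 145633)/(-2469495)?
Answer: -658065/1392091 - sqrt(882815)/2469495 ≈ -0.47310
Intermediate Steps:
658065/j + sqrt(1028448 - 145633)/(-2469495) = 658065/(-1392091) + sqrt(1028448 - 145633)/(-2469495) = 658065*(-1/1392091) + sqrt(882815)*(-1/2469495) = -658065/1392091 - sqrt(882815)/2469495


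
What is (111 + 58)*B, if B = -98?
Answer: -16562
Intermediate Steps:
(111 + 58)*B = (111 + 58)*(-98) = 169*(-98) = -16562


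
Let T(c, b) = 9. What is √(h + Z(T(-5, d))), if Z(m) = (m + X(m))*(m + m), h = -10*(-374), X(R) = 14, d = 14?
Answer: √4154 ≈ 64.452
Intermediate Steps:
h = 3740
Z(m) = 2*m*(14 + m) (Z(m) = (m + 14)*(m + m) = (14 + m)*(2*m) = 2*m*(14 + m))
√(h + Z(T(-5, d))) = √(3740 + 2*9*(14 + 9)) = √(3740 + 2*9*23) = √(3740 + 414) = √4154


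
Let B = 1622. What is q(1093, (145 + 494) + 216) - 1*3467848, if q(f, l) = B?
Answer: -3466226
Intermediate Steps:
q(f, l) = 1622
q(1093, (145 + 494) + 216) - 1*3467848 = 1622 - 1*3467848 = 1622 - 3467848 = -3466226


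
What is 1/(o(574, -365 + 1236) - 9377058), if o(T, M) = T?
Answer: -1/9376484 ≈ -1.0665e-7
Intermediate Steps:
1/(o(574, -365 + 1236) - 9377058) = 1/(574 - 9377058) = 1/(-9376484) = -1/9376484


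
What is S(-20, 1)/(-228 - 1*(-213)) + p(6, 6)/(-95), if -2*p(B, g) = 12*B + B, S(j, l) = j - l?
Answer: 172/95 ≈ 1.8105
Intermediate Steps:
p(B, g) = -13*B/2 (p(B, g) = -(12*B + B)/2 = -13*B/2)
S(-20, 1)/(-228 - 1*(-213)) + p(6, 6)/(-95) = (-20 - 1*1)/(-228 - 1*(-213)) - 13/2*6/(-95) = (-20 - 1)/(-228 + 213) - 39*(-1/95) = -21/(-15) + 39/95 = -21*(-1/15) + 39/95 = 7/5 + 39/95 = 172/95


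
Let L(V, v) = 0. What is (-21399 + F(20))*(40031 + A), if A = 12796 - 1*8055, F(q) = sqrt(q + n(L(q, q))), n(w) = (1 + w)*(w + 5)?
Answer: -957852168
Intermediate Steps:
n(w) = (1 + w)*(5 + w)
F(q) = sqrt(5 + q) (F(q) = sqrt(q + (5 + 0**2 + 6*0)) = sqrt(q + (5 + 0 + 0)) = sqrt(q + 5) = sqrt(5 + q))
A = 4741 (A = 12796 - 8055 = 4741)
(-21399 + F(20))*(40031 + A) = (-21399 + sqrt(5 + 20))*(40031 + 4741) = (-21399 + sqrt(25))*44772 = (-21399 + 5)*44772 = -21394*44772 = -957852168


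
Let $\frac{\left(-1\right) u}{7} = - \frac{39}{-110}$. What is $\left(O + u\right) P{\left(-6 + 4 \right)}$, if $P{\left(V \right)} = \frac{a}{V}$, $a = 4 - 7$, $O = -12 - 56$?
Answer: $- \frac{23259}{220} \approx -105.72$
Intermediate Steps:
$O = -68$ ($O = -12 - 56 = -68$)
$a = -3$ ($a = 4 - 7 = -3$)
$P{\left(V \right)} = - \frac{3}{V}$
$u = - \frac{273}{110}$ ($u = - 7 \left(- \frac{39}{-110}\right) = - 7 \left(\left(-39\right) \left(- \frac{1}{110}\right)\right) = \left(-7\right) \frac{39}{110} = - \frac{273}{110} \approx -2.4818$)
$\left(O + u\right) P{\left(-6 + 4 \right)} = \left(-68 - \frac{273}{110}\right) \left(- \frac{3}{-6 + 4}\right) = - \frac{7753 \left(- \frac{3}{-2}\right)}{110} = - \frac{7753 \left(\left(-3\right) \left(- \frac{1}{2}\right)\right)}{110} = \left(- \frac{7753}{110}\right) \frac{3}{2} = - \frac{23259}{220}$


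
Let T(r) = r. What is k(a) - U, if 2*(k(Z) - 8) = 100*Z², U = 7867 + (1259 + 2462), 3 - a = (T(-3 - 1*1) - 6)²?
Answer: 458870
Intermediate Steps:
a = -97 (a = 3 - ((-3 - 1*1) - 6)² = 3 - ((-3 - 1) - 6)² = 3 - (-4 - 6)² = 3 - 1*(-10)² = 3 - 1*100 = 3 - 100 = -97)
U = 11588 (U = 7867 + 3721 = 11588)
k(Z) = 8 + 50*Z² (k(Z) = 8 + (100*Z²)/2 = 8 + 50*Z²)
k(a) - U = (8 + 50*(-97)²) - 1*11588 = (8 + 50*9409) - 11588 = (8 + 470450) - 11588 = 470458 - 11588 = 458870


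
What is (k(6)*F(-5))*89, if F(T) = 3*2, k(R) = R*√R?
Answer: 3204*√6 ≈ 7848.2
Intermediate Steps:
k(R) = R^(3/2)
F(T) = 6
(k(6)*F(-5))*89 = (6^(3/2)*6)*89 = ((6*√6)*6)*89 = (36*√6)*89 = 3204*√6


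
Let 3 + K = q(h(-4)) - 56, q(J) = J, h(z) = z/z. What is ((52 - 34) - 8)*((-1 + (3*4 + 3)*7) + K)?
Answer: 460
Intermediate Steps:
h(z) = 1
K = -58 (K = -3 + (1 - 56) = -3 - 55 = -58)
((52 - 34) - 8)*((-1 + (3*4 + 3)*7) + K) = ((52 - 34) - 8)*((-1 + (3*4 + 3)*7) - 58) = (18 - 8)*((-1 + (12 + 3)*7) - 58) = 10*((-1 + 15*7) - 58) = 10*((-1 + 105) - 58) = 10*(104 - 58) = 10*46 = 460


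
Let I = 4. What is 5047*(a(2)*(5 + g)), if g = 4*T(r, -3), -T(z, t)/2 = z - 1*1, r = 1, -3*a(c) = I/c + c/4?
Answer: -126175/6 ≈ -21029.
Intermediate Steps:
a(c) = -4/(3*c) - c/12 (a(c) = -(4/c + c/4)/3 = -4/(3*c) - c/12)
T(z, t) = 2 - 2*z (T(z, t) = -2*(z - 1*1) = -2*(z - 1) = -2*(-1 + z) = 2 - 2*z)
g = 0 (g = 4*(2 - 2*1) = 4*(2 - 2) = 4*0 = 0)
5047*(a(2)*(5 + g)) = 5047*(((1/12)*(-16 - 1*2**2)/2)*(5 + 0)) = 5047*(((1/12)*(1/2)*(-16 - 1*4))*5) = 5047*(((1/12)*(1/2)*(-16 - 4))*5) = 5047*(((1/12)*(1/2)*(-20))*5) = 5047*(-5/6*5) = 5047*(-25/6) = -126175/6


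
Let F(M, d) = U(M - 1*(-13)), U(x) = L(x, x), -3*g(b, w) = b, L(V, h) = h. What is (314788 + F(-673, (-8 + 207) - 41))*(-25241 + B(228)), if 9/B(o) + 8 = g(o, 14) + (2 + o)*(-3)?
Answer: -340943065528/43 ≈ -7.9289e+9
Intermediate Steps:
g(b, w) = -b/3
U(x) = x
F(M, d) = 13 + M (F(M, d) = M - 1*(-13) = M + 13 = 13 + M)
B(o) = 9/(-14 - 10*o/3) (B(o) = 9/(-8 + (-o/3 + (2 + o)*(-3))) = 9/(-8 + (-o/3 + (-6 - 3*o))) = 9/(-8 + (-6 - 10*o/3)) = 9/(-14 - 10*o/3))
(314788 + F(-673, (-8 + 207) - 41))*(-25241 + B(228)) = (314788 + (13 - 673))*(-25241 - 27/(42 + 10*228)) = (314788 - 660)*(-25241 - 27/(42 + 2280)) = 314128*(-25241 - 27/2322) = 314128*(-25241 - 27*1/2322) = 314128*(-25241 - 1/86) = 314128*(-2170727/86) = -340943065528/43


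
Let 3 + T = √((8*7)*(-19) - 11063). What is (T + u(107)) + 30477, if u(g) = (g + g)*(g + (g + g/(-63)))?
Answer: 4782112/63 + I*√12127 ≈ 75907.0 + 110.12*I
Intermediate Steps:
u(g) = 250*g²/63 (u(g) = (2*g)*(g + (g + g*(-1/63))) = (2*g)*(g + (g - g/63)) = (2*g)*(g + 62*g/63) = (2*g)*(125*g/63) = 250*g²/63)
T = -3 + I*√12127 (T = -3 + √((8*7)*(-19) - 11063) = -3 + √(56*(-19) - 11063) = -3 + √(-1064 - 11063) = -3 + √(-12127) = -3 + I*√12127 ≈ -3.0 + 110.12*I)
(T + u(107)) + 30477 = ((-3 + I*√12127) + (250/63)*107²) + 30477 = ((-3 + I*√12127) + (250/63)*11449) + 30477 = ((-3 + I*√12127) + 2862250/63) + 30477 = (2862061/63 + I*√12127) + 30477 = 4782112/63 + I*√12127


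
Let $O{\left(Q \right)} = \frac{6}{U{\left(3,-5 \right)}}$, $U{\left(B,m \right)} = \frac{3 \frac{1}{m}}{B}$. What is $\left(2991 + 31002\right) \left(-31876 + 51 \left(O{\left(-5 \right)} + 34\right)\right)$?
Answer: $-1076626296$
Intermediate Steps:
$U{\left(B,m \right)} = \frac{3}{B m}$
$O{\left(Q \right)} = -30$ ($O{\left(Q \right)} = \frac{6}{3 \cdot \frac{1}{3} \frac{1}{-5}} = \frac{6}{3 \cdot \frac{1}{3} \left(- \frac{1}{5}\right)} = \frac{6}{- \frac{1}{5}} = 6 \left(-5\right) = -30$)
$\left(2991 + 31002\right) \left(-31876 + 51 \left(O{\left(-5 \right)} + 34\right)\right) = \left(2991 + 31002\right) \left(-31876 + 51 \left(-30 + 34\right)\right) = 33993 \left(-31876 + 51 \cdot 4\right) = 33993 \left(-31876 + 204\right) = 33993 \left(-31672\right) = -1076626296$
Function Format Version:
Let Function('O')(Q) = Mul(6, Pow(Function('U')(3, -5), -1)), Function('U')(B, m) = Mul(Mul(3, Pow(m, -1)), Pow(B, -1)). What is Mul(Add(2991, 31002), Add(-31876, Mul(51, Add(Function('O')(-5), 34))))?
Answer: -1076626296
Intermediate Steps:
Function('U')(B, m) = Mul(3, Pow(B, -1), Pow(m, -1))
Function('O')(Q) = -30 (Function('O')(Q) = Mul(6, Pow(Mul(3, Pow(3, -1), Pow(-5, -1)), -1)) = Mul(6, Pow(Mul(3, Rational(1, 3), Rational(-1, 5)), -1)) = Mul(6, Pow(Rational(-1, 5), -1)) = Mul(6, -5) = -30)
Mul(Add(2991, 31002), Add(-31876, Mul(51, Add(Function('O')(-5), 34)))) = Mul(Add(2991, 31002), Add(-31876, Mul(51, Add(-30, 34)))) = Mul(33993, Add(-31876, Mul(51, 4))) = Mul(33993, Add(-31876, 204)) = Mul(33993, -31672) = -1076626296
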